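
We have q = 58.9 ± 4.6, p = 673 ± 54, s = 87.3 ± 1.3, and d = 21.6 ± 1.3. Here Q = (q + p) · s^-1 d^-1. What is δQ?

0.0375

Let u = q + p = 732. δu = √(δq² + δp²) = √(21.2 + 2920) = 54.2, so δu/u = 0.0740.
Q is then a monomial in u, s, d:
δQ/Q = √((δu/u)² + (-1·δs/s)² + (-1·δd/d)²) = √(0.00548 + 0.000222 + 0.00362) = 0.0966
Q = 0.388, so δQ = 0.0966 × 0.388 = 0.0375.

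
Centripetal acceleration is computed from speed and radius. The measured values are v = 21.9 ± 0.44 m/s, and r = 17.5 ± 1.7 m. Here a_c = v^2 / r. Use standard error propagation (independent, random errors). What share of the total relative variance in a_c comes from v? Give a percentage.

14.6%

(δa_c/a_c)² = (2·δv/v)² + (-1·δr/r)²
  v term: (2×0.0201)² = 0.00161
  r term: (-1×0.0971)² = 0.00944
Total = 0.0111. Share from v = 0.00161/0.0111 = 0.146.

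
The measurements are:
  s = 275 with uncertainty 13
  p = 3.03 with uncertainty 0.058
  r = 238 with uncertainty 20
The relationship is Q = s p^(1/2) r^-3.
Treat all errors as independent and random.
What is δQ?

Since Q is a product/quotient, work with relative uncertainties:
  (1·δs/s)² = (1×0.0473)² = 0.00223;  (½·δp/p)² = (0.5×0.0191)² = 9.16e-05;  (-3·δr/r)² = (-3×0.0840)² = 0.0636
δQ/Q = √(0.0659) = 0.257
Q = 3.55e-05, so δQ = 0.257 × 3.55e-05 = 9.11e-06.

9.11e-06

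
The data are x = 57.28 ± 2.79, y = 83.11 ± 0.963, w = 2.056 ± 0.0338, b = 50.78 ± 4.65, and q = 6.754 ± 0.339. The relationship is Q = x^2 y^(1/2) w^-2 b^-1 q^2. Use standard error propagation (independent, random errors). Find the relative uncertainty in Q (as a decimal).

0.170

Since Q is a product/quotient, work with relative uncertainties:
  (2·δx/x)² = (2×0.0487)² = 0.00949;  (½·δy/y)² = (0.5×0.0116)² = 3.36e-05;  (-2·δw/w)² = (-2×0.0164)² = 0.00108;  (-1·δb/b)² = (-1×0.0916)² = 0.00839;  (2·δq/q)² = (2×0.0502)² = 0.0101
δQ/Q = √(0.0291) = 0.170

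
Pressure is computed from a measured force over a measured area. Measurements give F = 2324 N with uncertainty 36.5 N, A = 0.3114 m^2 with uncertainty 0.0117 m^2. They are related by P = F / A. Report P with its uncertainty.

7463 ± 304 Pa

Each factor contributes (exponent × relative error)² to (δP/P)²:
  (1·δF/F)² = (1×0.0157)² = 0.000247;  (-1·δA/A)² = (-1×0.0376)² = 0.00141
δP/P = √(0.00166) = 0.0407
P = 7463 Pa, so δP = 0.0407 × 7463 = 304 Pa.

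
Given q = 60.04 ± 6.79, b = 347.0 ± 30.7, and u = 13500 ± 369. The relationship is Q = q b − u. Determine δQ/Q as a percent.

41.1%

Let p = q·b = 20830. δp/p = √((1·δq/q)² + (1·δb/b)²) = √(0.0128 + 0.00783) = 0.144, so δp = 2990.
Q = p − u: δQ = √(δp² + δu²) = √(8.95e+06 + 1.36e+05) = 3010
Q = 7334, so δQ/Q = 3010/7334 = 0.411.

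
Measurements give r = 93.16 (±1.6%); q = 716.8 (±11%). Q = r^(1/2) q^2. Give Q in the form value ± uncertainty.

Relative error in a monomial: (δQ/Q)² = Σ (nᵢ · δxᵢ/xᵢ)².
  (½·δr/r)² = (0.5×0.0160)² = 6.4e-05;  (2·δq/q)² = (2×0.110)² = 0.0484
δQ/Q = √(0.0485) = 0.220
Q = 4.959e+06, so δQ = 0.220 × 4.959e+06 = 1.09e+06.

(4.959 ± 1.09) × 10^6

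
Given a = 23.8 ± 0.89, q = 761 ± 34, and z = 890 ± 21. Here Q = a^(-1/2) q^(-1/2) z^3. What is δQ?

Each factor contributes (exponent × relative error)² to (δQ/Q)²:
  (−½·δa/a)² = (-0.5×0.0374)² = 0.000350;  (−½·δq/q)² = (-0.5×0.0447)² = 0.000499;  (3·δz/z)² = (3×0.0236)² = 0.00501
δQ/Q = √(0.00586) = 0.0765
Q = 5.24e+06, so δQ = 0.0765 × 5.24e+06 = 4.01e+05.

4.01e+05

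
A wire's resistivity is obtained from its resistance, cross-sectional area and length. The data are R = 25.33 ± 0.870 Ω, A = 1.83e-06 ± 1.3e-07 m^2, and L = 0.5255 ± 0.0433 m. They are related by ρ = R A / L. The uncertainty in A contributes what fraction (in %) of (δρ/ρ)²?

(δρ/ρ)² = (1·δR/R)² + (1·δA/A)² + (-1·δL/L)²
  R term: (1×0.0343)² = 0.00118
  A term: (1×0.0710)² = 0.00505
  L term: (-1×0.0824)² = 0.00679
Total = 0.0130. Share from A = 0.00505/0.0130 = 0.388.

38.8%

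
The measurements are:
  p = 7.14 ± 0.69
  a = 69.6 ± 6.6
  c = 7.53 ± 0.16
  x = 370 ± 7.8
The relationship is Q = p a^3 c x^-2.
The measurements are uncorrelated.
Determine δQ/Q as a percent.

30.4%

Relative error in a monomial: (δQ/Q)² = Σ (nᵢ · δxᵢ/xᵢ)².
  (1·δp/p)² = (1×0.0966)² = 0.00934;  (3·δa/a)² = (3×0.0948)² = 0.0809;  (1·δc/c)² = (1×0.0212)² = 0.000451;  (-2·δx/x)² = (-2×0.0211)² = 0.00178
δQ/Q = √(0.0925) = 0.304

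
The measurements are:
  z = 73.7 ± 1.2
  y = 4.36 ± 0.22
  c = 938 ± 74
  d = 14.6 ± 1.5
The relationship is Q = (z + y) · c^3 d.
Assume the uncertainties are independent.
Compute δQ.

2.43e+11

Let u = z + y = 78.1. δu = √(δz² + δy²) = √(1.44 + 0.0484) = 1.22, so δu/u = 0.0156.
Q is then a monomial in u, c, d:
δQ/Q = √((δu/u)² + (3·δc/c)² + (1·δd/d)²) = √(0.000244 + 0.0560 + 0.0106) = 0.258
Q = 9.41e+11, so δQ = 0.258 × 9.41e+11 = 2.43e+11.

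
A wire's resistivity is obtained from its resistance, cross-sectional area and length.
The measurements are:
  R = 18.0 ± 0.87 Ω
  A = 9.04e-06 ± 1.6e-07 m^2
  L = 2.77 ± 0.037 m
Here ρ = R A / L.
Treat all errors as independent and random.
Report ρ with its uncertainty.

ρ is a product of powers, so relative uncertainties combine in quadrature:
  (1·δR/R)² = (1×0.0483)² = 0.00234;  (1·δA/A)² = (1×0.0177)² = 0.000313;  (-1·δL/L)² = (-1×0.0134)² = 0.000178
δρ/ρ = √(0.00283) = 0.0532
ρ = 5.87e-05 Ω·m, so δρ = 0.0532 × 5.87e-05 = 3.12e-06 Ω·m.

(5.87 ± 0.312) × 10^-5 Ω·m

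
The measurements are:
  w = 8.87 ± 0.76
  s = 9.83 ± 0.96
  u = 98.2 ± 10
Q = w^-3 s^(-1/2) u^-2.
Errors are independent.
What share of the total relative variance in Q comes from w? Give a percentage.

60.1%

(δQ/Q)² = (-3·δw/w)² + (−½·δs/s)² + (-2·δu/u)²
  w term: (-3×0.0857)² = 0.0661
  s term: (-0.5×0.0977)² = 0.00238
  u term: (-2×0.102)² = 0.0415
Total = 0.110. Share from w = 0.0661/0.110 = 0.601.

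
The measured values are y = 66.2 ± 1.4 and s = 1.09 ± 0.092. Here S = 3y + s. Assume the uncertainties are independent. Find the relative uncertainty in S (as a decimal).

0.0210

For a sum/difference, combine absolute errors in quadrature:
  (3·δy)² = 17.6;  (δs)² = 0.00846
δS = √(17.6) = 4.20
S = 200, so δS/S = 4.20/200 = 0.0210.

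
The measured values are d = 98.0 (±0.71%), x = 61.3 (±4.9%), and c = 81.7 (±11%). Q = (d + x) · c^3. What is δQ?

2.87e+07

Let u = d + x = 159. δu = √(δd² + δx²) = √(0.484 + 9.02) = 3.08, so δu/u = 0.0194.
Q is then a monomial in u, c:
δQ/Q = √((δu/u)² + (3·δc/c)²) = √(0.000375 + 0.109) = 0.331
Q = 8.69e+07, so δQ = 0.331 × 8.69e+07 = 2.87e+07.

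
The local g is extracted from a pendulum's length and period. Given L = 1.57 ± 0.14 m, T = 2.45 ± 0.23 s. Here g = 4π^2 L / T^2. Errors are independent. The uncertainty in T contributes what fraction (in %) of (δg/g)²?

81.6%

(δg/g)² = (1·δL/L)² + (-2·δT/T)²
  L term: (1×0.0892)² = 0.00795
  T term: (-2×0.0939)² = 0.0353
Total = 0.0432. Share from T = 0.0353/0.0432 = 0.816.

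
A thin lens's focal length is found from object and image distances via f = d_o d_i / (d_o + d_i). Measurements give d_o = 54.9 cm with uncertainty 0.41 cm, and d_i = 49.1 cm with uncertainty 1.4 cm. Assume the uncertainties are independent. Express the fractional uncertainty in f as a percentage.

1.55%

∂f/∂d_o = (d_i/(d_o+d_i))² = 0.223;  ∂f/∂d_i = (d_o/(d_o+d_i))² = 0.279
δf = √((∂f/∂d_o · δd_o)² + (∂f/∂d_i · δd_i)²) = √(0.00835 + 0.152) = 0.401 cm
f = 25.9 cm, so δf/f = 0.401/25.9 = 0.0155.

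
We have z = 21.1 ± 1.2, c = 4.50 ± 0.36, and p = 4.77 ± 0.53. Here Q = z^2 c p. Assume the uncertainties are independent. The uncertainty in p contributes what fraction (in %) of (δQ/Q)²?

39.0%

(δQ/Q)² = (2·δz/z)² + (1·δc/c)² + (1·δp/p)²
  z term: (2×0.0569)² = 0.0129
  c term: (1×0.0800)² = 0.00640
  p term: (1×0.111)² = 0.0123
Total = 0.0317. Share from p = 0.0123/0.0317 = 0.390.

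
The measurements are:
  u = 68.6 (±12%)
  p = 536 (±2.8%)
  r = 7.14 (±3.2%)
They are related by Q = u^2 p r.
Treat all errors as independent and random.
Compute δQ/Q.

For a monomial Q ∝ u^2, p, r, fractional errors add in quadrature:
  (2·δu/u)² = (2×0.120)² = 0.0576;  (1·δp/p)² = (1×0.0280)² = 0.000784;  (1·δr/r)² = (1×0.0320)² = 0.00102
δQ/Q = √(0.0594) = 0.244

0.244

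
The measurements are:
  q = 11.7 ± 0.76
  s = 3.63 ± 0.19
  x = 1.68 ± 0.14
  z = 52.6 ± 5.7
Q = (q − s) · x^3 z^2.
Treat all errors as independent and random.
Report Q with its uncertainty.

(1.06 ± 0.365) × 10^5

Let u = q − s = 8.07. δu = √(δq² + δs²) = √(0.578 + 0.0361) = 0.783, so δu/u = 0.0971.
Q is then a monomial in u, x, z:
δQ/Q = √((δu/u)² + (3·δx/x)² + (2·δz/z)²) = √(0.00942 + 0.0625 + 0.0470) = 0.345
Q = 1.06e+05, so δQ = 0.345 × 1.06e+05 = 36500.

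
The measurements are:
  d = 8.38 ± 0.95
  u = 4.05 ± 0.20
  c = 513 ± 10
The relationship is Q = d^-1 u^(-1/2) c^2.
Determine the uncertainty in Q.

1910

Relative error in a monomial: (δQ/Q)² = Σ (nᵢ · δxᵢ/xᵢ)².
  (-1·δd/d)² = (-1×0.113)² = 0.0129;  (−½·δu/u)² = (-0.5×0.0494)² = 0.000610;  (2·δc/c)² = (2×0.0195)² = 0.00152
δQ/Q = √(0.0150) = 0.122
Q = 15600, so δQ = 0.122 × 15600 = 1910.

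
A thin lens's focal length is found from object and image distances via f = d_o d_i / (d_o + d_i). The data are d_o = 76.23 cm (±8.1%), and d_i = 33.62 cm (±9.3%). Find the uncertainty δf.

∂f/∂d_o = (d_i/(d_o+d_i))² = 0.0937;  ∂f/∂d_i = (d_o/(d_o+d_i))² = 0.482
δf = √((∂f/∂d_o · δd_o)² + (∂f/∂d_i · δd_i)²) = √(0.335 + 2.27) = 1.61 cm

1.61 cm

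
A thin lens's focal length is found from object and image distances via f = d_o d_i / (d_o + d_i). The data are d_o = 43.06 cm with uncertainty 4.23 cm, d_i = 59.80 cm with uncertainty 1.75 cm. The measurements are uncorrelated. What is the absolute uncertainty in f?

∂f/∂d_o = (d_i/(d_o+d_i))² = 0.338;  ∂f/∂d_i = (d_o/(d_o+d_i))² = 0.175
δf = √((∂f/∂d_o · δd_o)² + (∂f/∂d_i · δd_i)²) = √(2.04 + 0.0941) = 1.46 cm

1.46 cm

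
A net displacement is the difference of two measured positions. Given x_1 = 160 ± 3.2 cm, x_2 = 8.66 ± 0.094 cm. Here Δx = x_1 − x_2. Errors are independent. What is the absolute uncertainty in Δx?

Absolute uncertainties add in quadrature for a linear combination:
  (δx_1)² = 10.2;  (δx_2)² = 0.00884
δΔx = √(10.2) = 3.20 cm

3.20 cm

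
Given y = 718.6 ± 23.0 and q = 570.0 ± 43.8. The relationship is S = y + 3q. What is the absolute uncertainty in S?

133

S is a linear combination, so absolute uncertainties add in quadrature:
  (δy)² = 529;  (3·δq)² = 17300
δS = √(17800) = 133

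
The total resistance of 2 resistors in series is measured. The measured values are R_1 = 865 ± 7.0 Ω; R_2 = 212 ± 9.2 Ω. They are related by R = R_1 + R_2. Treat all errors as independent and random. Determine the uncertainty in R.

11.6 Ω

Absolute uncertainties add in quadrature for a linear combination:
  (δR_1)² = 49.0;  (δR_2)² = 84.6
δR = √(134) = 11.6 Ω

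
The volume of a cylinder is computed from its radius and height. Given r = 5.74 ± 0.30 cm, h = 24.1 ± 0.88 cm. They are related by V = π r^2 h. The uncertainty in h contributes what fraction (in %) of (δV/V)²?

(δV/V)² = (2·δr/r)² + (1·δh/h)²
  r term: (2×0.0523)² = 0.0109
  h term: (1×0.0365)² = 0.00133
Total = 0.0123. Share from h = 0.00133/0.0123 = 0.109.

10.9%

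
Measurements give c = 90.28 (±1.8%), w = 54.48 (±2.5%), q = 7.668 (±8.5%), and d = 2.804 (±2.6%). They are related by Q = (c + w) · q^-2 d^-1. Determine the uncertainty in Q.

Let u = c + w = 144.8. δu = √(δc² + δw²) = √(2.64 + 1.86) = 2.12, so δu/u = 0.0146.
Q is then a monomial in u, q, d:
δQ/Q = √((δu/u)² + (-2·δq/q)² + (-1·δd/d)²) = √(0.000215 + 0.0289 + 0.000676) = 0.173
Q = 0.8780, so δQ = 0.173 × 0.8780 = 0.152.

0.152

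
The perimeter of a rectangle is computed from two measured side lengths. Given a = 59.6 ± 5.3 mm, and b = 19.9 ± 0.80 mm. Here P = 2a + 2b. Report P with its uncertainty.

159 ± 10.7 mm

For a sum/difference, combine absolute errors in quadrature:
  (2·δa)² = 112;  (2·δb)² = 2.56
δP = √(115) = 10.7 mm
P = 159 mm.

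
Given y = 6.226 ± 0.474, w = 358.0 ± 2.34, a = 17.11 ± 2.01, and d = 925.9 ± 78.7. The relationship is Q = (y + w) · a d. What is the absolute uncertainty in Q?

8.38e+05

Let u = y + w = 364.2. δu = √(δy² + δw²) = √(0.225 + 5.48) = 2.39, so δu/u = 0.00656.
Q is then a monomial in u, a, d:
δQ/Q = √((δu/u)² + (1·δa/a)² + (1·δd/d)²) = √(4.3e-05 + 0.0138 + 0.00722) = 0.145
Q = 5.77e+06, so δQ = 0.145 × 5.77e+06 = 8.38e+05.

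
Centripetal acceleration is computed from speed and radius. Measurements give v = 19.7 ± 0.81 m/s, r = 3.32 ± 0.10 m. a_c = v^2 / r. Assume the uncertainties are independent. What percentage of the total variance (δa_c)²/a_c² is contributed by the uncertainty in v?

(δa_c/a_c)² = (2·δv/v)² + (-1·δr/r)²
  v term: (2×0.0411)² = 0.00676
  r term: (-1×0.0301)² = 0.000907
Total = 0.00767. Share from v = 0.00676/0.00767 = 0.882.

88.2%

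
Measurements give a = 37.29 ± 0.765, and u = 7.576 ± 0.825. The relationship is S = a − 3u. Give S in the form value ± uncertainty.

Each term contributes (cᵢ δxᵢ)² to (δS)²:
  (δa)² = 0.585;  (3·δu)² = 6.13
δS = √(6.71) = 2.59
S = 14.56.

14.56 ± 2.59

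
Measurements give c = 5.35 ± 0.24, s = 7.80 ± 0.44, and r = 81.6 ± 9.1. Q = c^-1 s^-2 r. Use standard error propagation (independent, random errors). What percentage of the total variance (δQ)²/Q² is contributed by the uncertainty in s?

(δQ/Q)² = (-1·δc/c)² + (-2·δs/s)² + (1·δr/r)²
  c term: (-1×0.0449)² = 0.00201
  s term: (-2×0.0564)² = 0.0127
  r term: (1×0.112)² = 0.0124
Total = 0.0272. Share from s = 0.0127/0.0272 = 0.468.

46.8%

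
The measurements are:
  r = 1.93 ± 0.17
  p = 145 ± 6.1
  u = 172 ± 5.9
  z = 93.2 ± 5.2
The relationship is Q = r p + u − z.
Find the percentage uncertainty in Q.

7.93%

Let w = r·p = 280. δw/w = √((1·δr/r)² + (1·δp/p)²) = √(0.00776 + 0.00177) = 0.0976, so δw = 27.3.
Q = w + u − z: δQ = √(δw² + δu² + δz²) = √(746 + 34.8 + 27.0) = 28.4
Q = 359, so δQ/Q = 28.4/359 = 0.0793.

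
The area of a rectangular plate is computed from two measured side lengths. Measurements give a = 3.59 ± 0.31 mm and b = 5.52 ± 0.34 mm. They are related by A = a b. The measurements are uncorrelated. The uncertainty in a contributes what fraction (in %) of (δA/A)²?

66.3%

(δA/A)² = (1·δa/a)² + (1·δb/b)²
  a term: (1×0.0864)² = 0.00746
  b term: (1×0.0616)² = 0.00379
Total = 0.0113. Share from a = 0.00746/0.0113 = 0.663.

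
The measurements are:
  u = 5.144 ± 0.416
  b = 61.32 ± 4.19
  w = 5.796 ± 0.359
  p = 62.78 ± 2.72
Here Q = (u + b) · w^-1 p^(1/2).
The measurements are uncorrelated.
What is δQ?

Let h = u + b = 66.46. δh = √(δu² + δb²) = √(0.173 + 17.6) = 4.21, so δh/h = 0.0634.
Q is then a monomial in h, w, p:
δQ/Q = √((δh/h)² + (-1·δw/w)² + (½·δp/p)²) = √(0.00401 + 0.00384 + 0.000469) = 0.0912
Q = 90.86, so δQ = 0.0912 × 90.86 = 8.29.

8.29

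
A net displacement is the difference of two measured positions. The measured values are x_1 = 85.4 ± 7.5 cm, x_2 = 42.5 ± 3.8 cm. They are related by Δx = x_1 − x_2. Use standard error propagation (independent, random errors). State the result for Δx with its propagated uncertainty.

42.9 ± 8.41 cm

Δx is a linear combination, so absolute uncertainties add in quadrature:
  (δx_1)² = 56.2;  (δx_2)² = 14.4
δΔx = √(70.7) = 8.41 cm
Δx = 42.9 cm.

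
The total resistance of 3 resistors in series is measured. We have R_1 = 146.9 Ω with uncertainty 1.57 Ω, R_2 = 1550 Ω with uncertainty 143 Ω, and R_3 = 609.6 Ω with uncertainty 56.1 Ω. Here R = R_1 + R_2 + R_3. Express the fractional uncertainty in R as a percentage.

6.66%

For a sum/difference, combine absolute errors in quadrature:
  (δR_1)² = 2.46;  (δR_2)² = 20400;  (δR_3)² = 3150
δR = √(23600) = 154 Ω
R = 2306 Ω, so δR/R = 154/2306 = 0.0666.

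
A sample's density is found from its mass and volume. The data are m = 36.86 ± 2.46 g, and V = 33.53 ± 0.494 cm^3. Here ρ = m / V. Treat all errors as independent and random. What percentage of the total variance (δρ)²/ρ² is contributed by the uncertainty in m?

(δρ/ρ)² = (1·δm/m)² + (-1·δV/V)²
  m term: (1×0.0667)² = 0.00445
  V term: (-1×0.0147)² = 0.000217
Total = 0.00467. Share from m = 0.00445/0.00467 = 0.954.

95.4%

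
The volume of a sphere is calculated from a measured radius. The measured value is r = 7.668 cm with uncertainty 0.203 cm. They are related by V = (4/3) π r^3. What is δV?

V ∝ r^3, so δV/V = |3| · δr/r = 3 × 0.0265 = 0.0794.
V = 1889 cm^3, so δV = 0.0794 × 1889 = 150 cm^3.

150 cm^3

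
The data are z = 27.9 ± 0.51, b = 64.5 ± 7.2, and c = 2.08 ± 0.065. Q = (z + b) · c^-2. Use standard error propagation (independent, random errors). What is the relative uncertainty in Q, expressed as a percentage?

Let u = z + b = 92.4. δu = √(δz² + δb²) = √(0.260 + 51.8) = 7.22, so δu/u = 0.0781.
Q is then a monomial in u, c:
δQ/Q = √((δu/u)² + (-2·δc/c)²) = √(0.00610 + 0.00391) = 0.100

10.0%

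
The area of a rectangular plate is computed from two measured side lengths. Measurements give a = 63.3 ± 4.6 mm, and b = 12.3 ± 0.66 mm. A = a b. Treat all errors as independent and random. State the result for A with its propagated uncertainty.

779 ± 70.3 mm^2

A is a product of powers, so relative uncertainties combine in quadrature:
  (1·δa/a)² = (1×0.0727)² = 0.00528;  (1·δb/b)² = (1×0.0537)² = 0.00288
δA/A = √(0.00816) = 0.0903
A = 779 mm^2, so δA = 0.0903 × 779 = 70.3 mm^2.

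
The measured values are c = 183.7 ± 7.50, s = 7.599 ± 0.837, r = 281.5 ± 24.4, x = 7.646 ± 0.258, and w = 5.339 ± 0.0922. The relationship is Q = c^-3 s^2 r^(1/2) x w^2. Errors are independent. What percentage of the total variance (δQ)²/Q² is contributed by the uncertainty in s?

(δQ/Q)² = (-3·δc/c)² + (2·δs/s)² + (½·δr/r)² + (1·δx/x)² + (2·δw/w)²
  c term: (-3×0.0408)² = 0.0150
  s term: (2×0.110)² = 0.0485
  r term: (0.5×0.0867)² = 0.00188
  x term: (1×0.0337)² = 0.00114
  w term: (2×0.0173)² = 0.00119
Total = 0.0677. Share from s = 0.0485/0.0677 = 0.716.

71.6%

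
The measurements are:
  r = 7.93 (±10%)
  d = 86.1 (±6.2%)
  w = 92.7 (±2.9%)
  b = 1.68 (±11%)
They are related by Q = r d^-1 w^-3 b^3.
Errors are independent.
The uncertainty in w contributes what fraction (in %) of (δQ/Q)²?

(δQ/Q)² = (1·δr/r)² + (-1·δd/d)² + (-3·δw/w)² + (3·δb/b)²
  r term: (1×0.100)² = 0.0100
  d term: (-1×0.0620)² = 0.00384
  w term: (-3×0.0290)² = 0.00757
  b term: (3×0.110)² = 0.109
Total = 0.130. Share from w = 0.00757/0.130 = 0.0581.

5.81%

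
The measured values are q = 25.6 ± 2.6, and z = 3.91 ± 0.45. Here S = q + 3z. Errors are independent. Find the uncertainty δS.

Sums and differences: (δS)² = Σ (cᵢ δxᵢ)².
  (δq)² = 6.76;  (3·δz)² = 1.82
δS = √(8.58) = 2.93

2.93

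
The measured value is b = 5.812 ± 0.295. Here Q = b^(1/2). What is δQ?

Since Q is a product/quotient, work with relative uncertainties:
  (½·δb/b)² = (0.5×0.0508)² = 0.000644
δQ/Q = √(0.000644) = 0.0254
Q = 2.411, so δQ = 0.0254 × 2.411 = 0.0612.

0.0612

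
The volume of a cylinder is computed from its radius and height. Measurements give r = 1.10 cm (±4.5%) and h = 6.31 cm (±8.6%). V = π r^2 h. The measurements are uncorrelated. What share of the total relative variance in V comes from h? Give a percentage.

(δV/V)² = (2·δr/r)² + (1·δh/h)²
  r term: (2×0.0450)² = 0.00810
  h term: (1×0.0860)² = 0.00740
Total = 0.0155. Share from h = 0.00740/0.0155 = 0.477.

47.7%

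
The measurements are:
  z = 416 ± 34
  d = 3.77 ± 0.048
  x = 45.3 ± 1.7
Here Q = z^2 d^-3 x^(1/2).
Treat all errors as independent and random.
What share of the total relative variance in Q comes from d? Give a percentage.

5.11%

(δQ/Q)² = (2·δz/z)² + (-3·δd/d)² + (½·δx/x)²
  z term: (2×0.0817)² = 0.0267
  d term: (-3×0.0127)² = 0.00146
  x term: (0.5×0.0375)² = 0.000352
Total = 0.0285. Share from d = 0.00146/0.0285 = 0.0511.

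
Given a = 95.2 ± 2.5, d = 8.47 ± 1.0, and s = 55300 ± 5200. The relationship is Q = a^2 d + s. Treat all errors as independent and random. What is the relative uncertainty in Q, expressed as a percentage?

8.48%

Let p = a^2·d = 76800. δp/p = √((2·δa/a)² + (1·δd/d)²) = √(0.00276 + 0.0139) = 0.129, so δp = 9920.
Q = p + s: δQ = √(δp² + δs²) = √(9.84e+07 + 2.7e+07) = 11200
Q = 1.32e+05, so δQ/Q = 11200/1.32e+05 = 0.0848.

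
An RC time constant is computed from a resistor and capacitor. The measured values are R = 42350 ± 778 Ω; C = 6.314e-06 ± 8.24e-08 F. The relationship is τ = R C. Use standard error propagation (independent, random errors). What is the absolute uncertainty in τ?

0.00603 s

Each factor contributes (exponent × relative error)² to (δτ/τ)²:
  (1·δR/R)² = (1×0.0184)² = 0.000337;  (1·δC/C)² = (1×0.0131)² = 0.000170
δτ/τ = √(0.000508) = 0.0225
τ = 0.2674 s, so δτ = 0.0225 × 0.2674 = 0.00603 s.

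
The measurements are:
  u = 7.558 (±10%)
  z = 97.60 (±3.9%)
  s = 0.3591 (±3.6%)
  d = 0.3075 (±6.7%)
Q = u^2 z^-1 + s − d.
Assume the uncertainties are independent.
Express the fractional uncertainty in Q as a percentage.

Let p = u^2·z^-1 = 0.5853. δp/p = √((2·δu/u)² + (-1·δz/z)²) = √(0.0400 + 0.00152) = 0.204, so δp = 0.119.
Q = p + s − d: δQ = √(δp² + δs² + δd²) = √(0.0142 + 0.000167 + 0.000424) = 0.122
Q = 0.6369, so δQ/Q = 0.122/0.6369 = 0.191.

19.1%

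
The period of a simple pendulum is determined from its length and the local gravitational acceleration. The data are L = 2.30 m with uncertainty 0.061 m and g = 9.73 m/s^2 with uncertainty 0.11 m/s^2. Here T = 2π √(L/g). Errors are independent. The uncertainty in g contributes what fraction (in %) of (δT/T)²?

(δT/T)² = (½·δL/L)² + (−½·δg/g)²
  L term: (0.5×0.0265)² = 0.000176
  g term: (-0.5×0.0113)² = 3.2e-05
Total = 0.000208. Share from g = 3.2e-05/0.000208 = 0.154.

15.4%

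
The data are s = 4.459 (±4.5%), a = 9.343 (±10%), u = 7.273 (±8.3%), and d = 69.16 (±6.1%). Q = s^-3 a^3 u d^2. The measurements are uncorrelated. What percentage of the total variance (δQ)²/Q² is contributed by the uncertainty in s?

(δQ/Q)² = (-3·δs/s)² + (3·δa/a)² + (1·δu/u)² + (2·δd/d)²
  s term: (-3×0.0450)² = 0.0182
  a term: (3×0.100)² = 0.0900
  u term: (1×0.0830)² = 0.00689
  d term: (2×0.0610)² = 0.0149
Total = 0.130. Share from s = 0.0182/0.130 = 0.140.

14.0%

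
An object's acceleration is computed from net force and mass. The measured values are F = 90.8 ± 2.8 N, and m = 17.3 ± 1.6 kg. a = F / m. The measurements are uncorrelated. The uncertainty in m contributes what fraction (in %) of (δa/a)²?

90.0%

(δa/a)² = (1·δF/F)² + (-1·δm/m)²
  F term: (1×0.0308)² = 0.000951
  m term: (-1×0.0925)² = 0.00855
Total = 0.00950. Share from m = 0.00855/0.00950 = 0.900.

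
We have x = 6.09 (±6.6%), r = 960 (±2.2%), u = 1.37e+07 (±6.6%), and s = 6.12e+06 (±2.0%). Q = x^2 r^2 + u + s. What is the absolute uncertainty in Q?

Let p = x^2·r^2 = 3.42e+07. δp/p = √((2·δx/x)² + (2·δr/r)²) = √(0.0174 + 0.00194) = 0.139, so δp = 4.76e+06.
Q = p + u + s: δQ = √(δp² + δu² + δs²) = √(2.26e+13 + 8.18e+11 + 1.5e+10) = 4.84e+06

4.84e+06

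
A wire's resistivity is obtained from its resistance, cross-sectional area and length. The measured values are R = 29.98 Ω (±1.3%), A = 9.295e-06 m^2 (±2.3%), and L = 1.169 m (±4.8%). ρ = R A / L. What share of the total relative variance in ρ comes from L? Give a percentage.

76.7%

(δρ/ρ)² = (1·δR/R)² + (1·δA/A)² + (-1·δL/L)²
  R term: (1×0.0130)² = 0.000169
  A term: (1×0.0230)² = 0.000529
  L term: (-1×0.0480)² = 0.00230
Total = 0.00300. Share from L = 0.00230/0.00300 = 0.767.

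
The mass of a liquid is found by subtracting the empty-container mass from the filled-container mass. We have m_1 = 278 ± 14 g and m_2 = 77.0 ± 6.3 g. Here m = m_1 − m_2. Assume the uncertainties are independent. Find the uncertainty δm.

Each term contributes (cᵢ δxᵢ)² to (δm)²:
  (δm_1)² = 196;  (δm_2)² = 39.7
δm = √(236) = 15.4 g

15.4 g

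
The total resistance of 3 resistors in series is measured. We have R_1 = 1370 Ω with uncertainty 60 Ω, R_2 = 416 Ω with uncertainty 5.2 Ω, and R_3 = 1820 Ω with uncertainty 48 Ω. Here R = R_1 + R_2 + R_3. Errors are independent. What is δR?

Each term contributes (cᵢ δxᵢ)² to (δR)²:
  (δR_1)² = 3600;  (δR_2)² = 27.0;  (δR_3)² = 2300
δR = √(5930) = 77.0 Ω

77.0 Ω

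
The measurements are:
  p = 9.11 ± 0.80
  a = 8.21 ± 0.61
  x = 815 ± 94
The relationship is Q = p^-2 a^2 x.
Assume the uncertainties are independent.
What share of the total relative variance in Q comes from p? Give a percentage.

(δQ/Q)² = (-2·δp/p)² + (2·δa/a)² + (1·δx/x)²
  p term: (-2×0.0878)² = 0.0308
  a term: (2×0.0743)² = 0.0221
  x term: (1×0.115)² = 0.0133
Total = 0.0662. Share from p = 0.0308/0.0662 = 0.466.

46.6%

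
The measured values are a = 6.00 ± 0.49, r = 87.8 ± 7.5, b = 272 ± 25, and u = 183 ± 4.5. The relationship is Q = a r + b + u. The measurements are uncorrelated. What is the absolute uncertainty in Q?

Let p = a·r = 527. δp/p = √((1·δa/a)² + (1·δr/r)²) = √(0.00667 + 0.00730) = 0.118, so δp = 62.3.
Q = p + b + u: δQ = √(δp² + δb² + δu²) = √(3880 + 625 + 20.2) = 67.2

67.2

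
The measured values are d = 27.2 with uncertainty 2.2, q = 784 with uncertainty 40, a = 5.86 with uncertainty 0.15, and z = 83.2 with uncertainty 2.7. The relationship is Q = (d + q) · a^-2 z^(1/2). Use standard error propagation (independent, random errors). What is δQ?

Let u = d + q = 811. δu = √(δd² + δq²) = √(4.84 + 1600) = 40.1, so δu/u = 0.0494.
Q is then a monomial in u, a, z:
δQ/Q = √((δu/u)² + (-2·δa/a)² + (½·δz/z)²) = √(0.00244 + 0.00262 + 0.000263) = 0.0730
Q = 215, so δQ = 0.0730 × 215 = 15.7.

15.7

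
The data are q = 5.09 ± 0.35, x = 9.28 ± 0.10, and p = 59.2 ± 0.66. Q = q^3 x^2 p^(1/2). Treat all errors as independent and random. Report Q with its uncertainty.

For a monomial Q ∝ q^3, x^2, p^(1/2), fractional errors add in quadrature:
  (3·δq/q)² = (3×0.0688)² = 0.0426;  (2·δx/x)² = (2×0.0108)² = 0.000464;  (½·δp/p)² = (0.5×0.0111)² = 3.11e-05
δQ/Q = √(0.0430) = 0.207
Q = 87400, so δQ = 0.207 × 87400 = 18100.

87400 ± 18100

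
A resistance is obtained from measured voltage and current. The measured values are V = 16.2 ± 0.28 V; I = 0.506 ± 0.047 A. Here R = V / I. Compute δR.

3.02 Ω

Products/powers → add relative errors in quadrature, weighted by exponent:
  (1·δV/V)² = (1×0.0173)² = 0.000299;  (-1·δI/I)² = (-1×0.0929)² = 0.00863
δR/R = √(0.00893) = 0.0945
R = 32.0 Ω, so δR = 0.0945 × 32.0 = 3.02 Ω.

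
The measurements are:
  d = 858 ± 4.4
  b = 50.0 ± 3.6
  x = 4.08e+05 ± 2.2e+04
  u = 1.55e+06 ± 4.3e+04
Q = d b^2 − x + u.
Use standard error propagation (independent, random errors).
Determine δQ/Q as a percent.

9.52%

Let p = d·b^2 = 2.14e+06. δp/p = √((1·δd/d)² + (2·δb/b)²) = √(2.63e-05 + 0.0207) = 0.144, so δp = 3.09e+05.
Q = p − x + u: δQ = √(δp² + δx² + δu²) = √(9.55e+10 + 4.84e+08 + 1.85e+09) = 3.13e+05
Q = 3.29e+06, so δQ/Q = 3.13e+05/3.29e+06 = 0.0952.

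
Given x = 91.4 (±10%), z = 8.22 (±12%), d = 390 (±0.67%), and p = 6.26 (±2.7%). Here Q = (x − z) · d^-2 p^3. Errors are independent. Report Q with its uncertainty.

Let u = x − z = 83.2. δu = √(δx² + δz²) = √(83.5 + 0.973) = 9.19, so δu/u = 0.111.
Q is then a monomial in u, d, p:
δQ/Q = √((δu/u)² + (-2·δd/d)² + (3·δp/p)²) = √(0.0122 + 0.000180 + 0.00656) = 0.138
Q = 0.134, so δQ = 0.138 × 0.134 = 0.0185.

0.134 ± 0.0185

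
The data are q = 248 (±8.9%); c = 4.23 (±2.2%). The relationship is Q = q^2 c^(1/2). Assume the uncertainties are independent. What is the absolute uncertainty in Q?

22600

Products/powers → add relative errors in quadrature, weighted by exponent:
  (2·δq/q)² = (2×0.0890)² = 0.0317;  (½·δc/c)² = (0.5×0.0220)² = 0.000121
δQ/Q = √(0.0318) = 0.178
Q = 1.26e+05, so δQ = 0.178 × 1.26e+05 = 22600.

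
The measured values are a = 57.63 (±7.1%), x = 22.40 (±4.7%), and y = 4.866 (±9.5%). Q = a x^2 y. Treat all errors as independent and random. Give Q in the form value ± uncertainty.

Since Q is a product/quotient, work with relative uncertainties:
  (1·δa/a)² = (1×0.0710)² = 0.00504;  (2·δx/x)² = (2×0.0470)² = 0.00884;  (1·δy/y)² = (1×0.0950)² = 0.00903
δQ/Q = √(0.0229) = 0.151
Q = 140700, so δQ = 0.151 × 140700 = 21300.

140700 ± 21300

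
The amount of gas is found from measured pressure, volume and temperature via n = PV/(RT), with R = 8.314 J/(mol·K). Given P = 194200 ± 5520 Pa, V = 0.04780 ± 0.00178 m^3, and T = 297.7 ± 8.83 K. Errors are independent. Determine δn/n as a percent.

Since n is a product/quotient, work with relative uncertainties:
  (1·δP/P)² = (1×0.0284)² = 0.000808;  (1·δV/V)² = (1×0.0372)² = 0.00139;  (-1·δT/T)² = (-1×0.0297)² = 0.000880
δn/n = √(0.00307) = 0.0554

5.54%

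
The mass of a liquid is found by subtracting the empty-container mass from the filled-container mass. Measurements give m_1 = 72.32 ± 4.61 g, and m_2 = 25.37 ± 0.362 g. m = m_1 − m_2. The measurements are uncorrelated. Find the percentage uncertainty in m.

9.85%

Absolute uncertainties add in quadrature for a linear combination:
  (δm_1)² = 21.3;  (δm_2)² = 0.131
δm = √(21.4) = 4.62 g
m = 46.95 g, so δm/m = 4.62/46.95 = 0.0985.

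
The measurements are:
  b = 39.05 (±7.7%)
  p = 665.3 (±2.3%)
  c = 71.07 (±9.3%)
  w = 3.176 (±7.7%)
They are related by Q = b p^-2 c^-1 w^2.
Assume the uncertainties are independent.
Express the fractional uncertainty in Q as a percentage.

Relative error in a monomial: (δQ/Q)² = Σ (nᵢ · δxᵢ/xᵢ)².
  (1·δb/b)² = (1×0.0770)² = 0.00593;  (-2·δp/p)² = (-2×0.0230)² = 0.00212;  (-1·δc/c)² = (-1×0.0930)² = 0.00865;  (2·δw/w)² = (2×0.0770)² = 0.0237
δQ/Q = √(0.0404) = 0.201

20.1%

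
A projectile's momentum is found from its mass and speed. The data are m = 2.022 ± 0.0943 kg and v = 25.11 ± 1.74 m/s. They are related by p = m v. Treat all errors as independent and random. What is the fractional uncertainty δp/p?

0.0835

For a monomial p ∝ m, v, fractional errors add in quadrature:
  (1·δm/m)² = (1×0.0466)² = 0.00218;  (1·δv/v)² = (1×0.0693)² = 0.00480
δp/p = √(0.00698) = 0.0835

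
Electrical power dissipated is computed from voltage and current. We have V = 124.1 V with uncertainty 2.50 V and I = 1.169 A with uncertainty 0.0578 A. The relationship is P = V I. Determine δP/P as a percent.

For a monomial P ∝ V, I, fractional errors add in quadrature:
  (1·δV/V)² = (1×0.0201)² = 0.000406;  (1·δI/I)² = (1×0.0494)² = 0.00244
δP/P = √(0.00285) = 0.0534

5.34%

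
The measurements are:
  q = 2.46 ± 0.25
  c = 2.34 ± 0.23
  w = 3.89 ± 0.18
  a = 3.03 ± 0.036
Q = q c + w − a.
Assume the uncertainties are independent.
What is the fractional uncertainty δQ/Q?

0.126

Let p = q·c = 5.76. δp/p = √((1·δq/q)² + (1·δc/c)²) = √(0.0103 + 0.00966) = 0.141, so δp = 0.814.
Q = p + w − a: δQ = √(δp² + δw² + δa²) = √(0.662 + 0.0324 + 0.00130) = 0.834
Q = 6.62, so δQ/Q = 0.834/6.62 = 0.126.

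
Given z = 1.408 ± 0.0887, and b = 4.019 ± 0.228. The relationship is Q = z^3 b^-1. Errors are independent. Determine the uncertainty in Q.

0.137

Relative error in a monomial: (δQ/Q)² = Σ (nᵢ · δxᵢ/xᵢ)².
  (3·δz/z)² = (3×0.0630)² = 0.0357;  (-1·δb/b)² = (-1×0.0567)² = 0.00322
δQ/Q = √(0.0389) = 0.197
Q = 0.6945, so δQ = 0.197 × 0.6945 = 0.137.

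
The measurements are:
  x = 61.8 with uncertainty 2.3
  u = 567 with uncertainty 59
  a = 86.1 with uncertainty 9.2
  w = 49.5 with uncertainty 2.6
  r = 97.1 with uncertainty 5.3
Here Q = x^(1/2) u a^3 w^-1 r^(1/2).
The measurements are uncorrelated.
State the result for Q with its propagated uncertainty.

Q is a product of powers, so relative uncertainties combine in quadrature:
  (½·δx/x)² = (0.5×0.0372)² = 0.000346;  (1·δu/u)² = (1×0.104)² = 0.0108;  (3·δa/a)² = (3×0.107)² = 0.103;  (-1·δw/w)² = (-1×0.0525)² = 0.00276;  (½·δr/r)² = (0.5×0.0546)² = 0.000745
δQ/Q = √(0.117) = 0.343
Q = 5.66e+08, so δQ = 0.343 × 5.66e+08 = 1.94e+08.

(5.66 ± 1.94) × 10^8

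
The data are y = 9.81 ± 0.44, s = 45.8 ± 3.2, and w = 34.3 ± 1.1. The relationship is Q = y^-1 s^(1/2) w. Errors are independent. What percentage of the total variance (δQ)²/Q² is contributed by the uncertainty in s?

(δQ/Q)² = (-1·δy/y)² + (½·δs/s)² + (1·δw/w)²
  y term: (-1×0.0449)² = 0.00201
  s term: (0.5×0.0699)² = 0.00122
  w term: (1×0.0321)² = 0.00103
Total = 0.00426. Share from s = 0.00122/0.00426 = 0.286.

28.6%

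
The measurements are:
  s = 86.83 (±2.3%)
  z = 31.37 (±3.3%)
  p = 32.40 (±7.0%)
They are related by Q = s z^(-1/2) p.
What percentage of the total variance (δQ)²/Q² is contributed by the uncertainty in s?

(δQ/Q)² = (1·δs/s)² + (−½·δz/z)² + (1·δp/p)²
  s term: (1×0.0230)² = 0.000529
  z term: (-0.5×0.0330)² = 0.000272
  p term: (1×0.0700)² = 0.00490
Total = 0.00570. Share from s = 0.000529/0.00570 = 0.0928.

9.28%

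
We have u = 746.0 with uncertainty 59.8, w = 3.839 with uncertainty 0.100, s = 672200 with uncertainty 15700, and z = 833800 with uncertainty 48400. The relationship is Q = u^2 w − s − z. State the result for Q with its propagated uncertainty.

(6.305 ± 3.51) × 10^5

Let p = u^2·w = 2.136e+06. δp/p = √((2·δu/u)² + (1·δw/w)²) = √(0.0257 + 0.000679) = 0.162, so δp = 3.47e+05.
Q = p − s − z: δQ = √(δp² + δs² + δz²) = √(1.2e+11 + 2.46e+08 + 2.34e+09) = 3.51e+05
Q = 630500.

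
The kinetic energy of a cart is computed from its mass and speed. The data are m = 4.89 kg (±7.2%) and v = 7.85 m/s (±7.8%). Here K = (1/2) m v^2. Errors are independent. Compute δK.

K is a product of powers, so relative uncertainties combine in quadrature:
  (1·δm/m)² = (1×0.0720)² = 0.00518;  (2·δv/v)² = (2×0.0780)² = 0.0243
δK/K = √(0.0295) = 0.172
K = 151 J, so δK = 0.172 × 151 = 25.9 J.

25.9 J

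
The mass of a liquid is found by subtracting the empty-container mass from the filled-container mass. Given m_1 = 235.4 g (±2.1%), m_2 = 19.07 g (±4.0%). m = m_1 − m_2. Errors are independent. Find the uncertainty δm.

5.00 g

m is a linear combination, so absolute uncertainties add in quadrature:
  (δm_1)² = 24.4;  (δm_2)² = 0.582
δm = √(25.0) = 5.00 g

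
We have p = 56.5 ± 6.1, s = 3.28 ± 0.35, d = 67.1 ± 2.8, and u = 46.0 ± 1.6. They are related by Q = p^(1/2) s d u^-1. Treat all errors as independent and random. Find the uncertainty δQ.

4.72

Since Q is a product/quotient, work with relative uncertainties:
  (½·δp/p)² = (0.5×0.108)² = 0.00291;  (1·δs/s)² = (1×0.107)² = 0.0114;  (1·δd/d)² = (1×0.0417)² = 0.00174;  (-1·δu/u)² = (-1×0.0348)² = 0.00121
δQ/Q = √(0.0173) = 0.131
Q = 36.0, so δQ = 0.131 × 36.0 = 4.72.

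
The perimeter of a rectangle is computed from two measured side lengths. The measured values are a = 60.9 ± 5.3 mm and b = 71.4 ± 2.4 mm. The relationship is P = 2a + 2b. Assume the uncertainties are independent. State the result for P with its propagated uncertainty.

For a sum/difference, combine absolute errors in quadrature:
  (2·δa)² = 112;  (2·δb)² = 23.0
δP = √(135) = 11.6 mm
P = 265 mm.

265 ± 11.6 mm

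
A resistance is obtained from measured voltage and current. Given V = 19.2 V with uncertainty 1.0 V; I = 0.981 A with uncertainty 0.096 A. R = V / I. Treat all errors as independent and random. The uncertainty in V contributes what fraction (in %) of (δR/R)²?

(δR/R)² = (1·δV/V)² + (-1·δI/I)²
  V term: (1×0.0521)² = 0.00271
  I term: (-1×0.0979)² = 0.00958
Total = 0.0123. Share from V = 0.00271/0.0123 = 0.221.

22.1%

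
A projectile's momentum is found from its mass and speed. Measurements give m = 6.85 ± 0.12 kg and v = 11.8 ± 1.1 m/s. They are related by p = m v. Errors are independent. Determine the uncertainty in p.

7.67 kg·m/s

For a monomial p ∝ m, v, fractional errors add in quadrature:
  (1·δm/m)² = (1×0.0175)² = 0.000307;  (1·δv/v)² = (1×0.0932)² = 0.00869
δp/p = √(0.00900) = 0.0949
p = 80.8 kg·m/s, so δp = 0.0949 × 80.8 = 7.67 kg·m/s.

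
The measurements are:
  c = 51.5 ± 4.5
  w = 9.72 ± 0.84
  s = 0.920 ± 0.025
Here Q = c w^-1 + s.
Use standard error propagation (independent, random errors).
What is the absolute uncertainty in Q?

0.652

Let p = c·w^-1 = 5.30. δp/p = √((1·δc/c)² + (-1·δw/w)²) = √(0.00764 + 0.00747) = 0.123, so δp = 0.651.
Q = p + s: δQ = √(δp² + δs²) = √(0.424 + 0.000625) = 0.652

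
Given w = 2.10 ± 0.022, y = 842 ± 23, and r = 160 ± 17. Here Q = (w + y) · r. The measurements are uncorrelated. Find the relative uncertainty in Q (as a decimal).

0.110

Let u = w + y = 844. δu = √(δw² + δy²) = √(0.000484 + 529) = 23.0, so δu/u = 0.0272.
Q is then a monomial in u, r:
δQ/Q = √((δu/u)² + (1·δr/r)²) = √(0.000742 + 0.0113) = 0.110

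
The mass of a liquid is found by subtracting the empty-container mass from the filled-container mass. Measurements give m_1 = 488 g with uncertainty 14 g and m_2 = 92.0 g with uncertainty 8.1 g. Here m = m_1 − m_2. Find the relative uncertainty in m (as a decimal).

0.0408

Each term contributes (cᵢ δxᵢ)² to (δm)²:
  (δm_1)² = 196;  (δm_2)² = 65.6
δm = √(262) = 16.2 g
m = 396 g, so δm/m = 16.2/396 = 0.0408.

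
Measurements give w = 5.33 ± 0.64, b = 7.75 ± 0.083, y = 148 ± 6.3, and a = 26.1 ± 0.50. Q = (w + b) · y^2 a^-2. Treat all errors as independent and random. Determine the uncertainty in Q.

Let u = w + b = 13.1. δu = √(δw² + δb²) = √(0.410 + 0.00689) = 0.645, so δu/u = 0.0493.
Q is then a monomial in u, y, a:
δQ/Q = √((δu/u)² + (2·δy/y)² + (-2·δa/a)²) = √(0.00243 + 0.00725 + 0.00147) = 0.106
Q = 421, so δQ = 0.106 × 421 = 44.4.

44.4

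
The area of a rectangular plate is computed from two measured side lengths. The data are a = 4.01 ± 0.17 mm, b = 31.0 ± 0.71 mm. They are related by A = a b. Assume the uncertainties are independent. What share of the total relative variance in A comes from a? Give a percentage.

77.4%

(δA/A)² = (1·δa/a)² + (1·δb/b)²
  a term: (1×0.0424)² = 0.00180
  b term: (1×0.0229)² = 0.000525
Total = 0.00232. Share from a = 0.00180/0.00232 = 0.774.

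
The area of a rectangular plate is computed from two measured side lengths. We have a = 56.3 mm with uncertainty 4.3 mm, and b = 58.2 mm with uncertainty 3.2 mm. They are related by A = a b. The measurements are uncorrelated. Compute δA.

308 mm^2

Relative error in a monomial: (δA/A)² = Σ (nᵢ · δxᵢ/xᵢ)².
  (1·δa/a)² = (1×0.0764)² = 0.00583;  (1·δb/b)² = (1×0.0550)² = 0.00302
δA/A = √(0.00886) = 0.0941
A = 3280 mm^2, so δA = 0.0941 × 3280 = 308 mm^2.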